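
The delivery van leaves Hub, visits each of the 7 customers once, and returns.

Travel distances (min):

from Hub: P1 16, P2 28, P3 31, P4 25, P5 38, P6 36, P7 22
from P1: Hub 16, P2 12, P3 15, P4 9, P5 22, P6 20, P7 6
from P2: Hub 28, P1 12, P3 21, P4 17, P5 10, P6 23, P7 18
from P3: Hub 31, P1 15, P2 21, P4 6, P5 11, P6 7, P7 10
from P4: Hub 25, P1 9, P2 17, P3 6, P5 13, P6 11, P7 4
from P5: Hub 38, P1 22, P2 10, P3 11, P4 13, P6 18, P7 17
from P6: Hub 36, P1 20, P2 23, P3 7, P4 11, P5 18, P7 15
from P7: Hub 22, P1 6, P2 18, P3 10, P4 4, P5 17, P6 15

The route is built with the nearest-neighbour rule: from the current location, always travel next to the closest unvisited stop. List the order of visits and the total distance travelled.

Total distance 95 min via the nearest-neighbour route Hub → P1 → P7 → P4 → P3 → P6 → P5 → P2 → Hub.

Hub → [P1:16 / P7:22 / P4:25 / P2:28 / P3:31 / P6:36 / P5:38] → P1 (16)
P1 → [P7:6 / P4:9 / P2:12 / P3:15 / P6:20 / P5:22] → P7 (6)
P7 → [P4:4 / P3:10 / P6:15 / P5:17 / P2:18] → P4 (4)
P4 → [P3:6 / P6:11 / P5:13 / P2:17] → P3 (6)
P3 → [P6:7 / P5:11 / P2:21] → P6 (7)
P6 → [P5:18 / P2:23] → P5 (18)
P5 → [P2:10] → P2 (10)
Return P2→Hub: 28.
Total = 16 + 6 + 4 + 6 + 7 + 18 + 10 + 28 = 95.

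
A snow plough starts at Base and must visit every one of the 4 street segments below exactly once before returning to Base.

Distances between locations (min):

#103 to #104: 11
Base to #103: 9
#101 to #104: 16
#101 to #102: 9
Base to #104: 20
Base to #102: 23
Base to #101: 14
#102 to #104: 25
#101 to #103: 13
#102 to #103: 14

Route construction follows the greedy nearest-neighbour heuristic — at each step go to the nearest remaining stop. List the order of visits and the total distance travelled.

From Base: distances to unvisited — #103=9, #101=14, #104=20, #102=23. Nearest is #103 (9).
From #103: distances to unvisited — #104=11, #101=13, #102=14. Nearest is #104 (11).
From #104: distances to unvisited — #101=16, #102=25. Nearest is #101 (16).
From #101: distances to unvisited — #102=9. Nearest is #102 (9).
Return #102→Base: 23.
Total = 9 + 11 + 16 + 9 + 23 = 68.

68 min along Base → #103 → #104 → #101 → #102 → Base.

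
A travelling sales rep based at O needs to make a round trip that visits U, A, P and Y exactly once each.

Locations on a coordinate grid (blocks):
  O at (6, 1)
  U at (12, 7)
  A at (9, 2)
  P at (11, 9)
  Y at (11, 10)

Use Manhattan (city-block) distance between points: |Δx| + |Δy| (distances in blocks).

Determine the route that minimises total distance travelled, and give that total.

With 4 stops there are 4!/2 = 12 distinct round trips (a route and its reverse cost the same).
O→U→A→P→Y→O: 12+8+9+1+14 = 44
O→U→A→Y→P→O: 12+8+10+1+13 = 44
O→U→P→A→Y→O: 12+3+9+10+14 = 48
O→U→P→Y→A→O: 12+3+1+10+4 = 30
O→U→Y→A→P→O: 12+4+10+9+13 = 48
O→U→Y→P→A→O: 12+4+1+9+4 = 30
O→A→U→P→Y→O: 4+8+3+1+14 = 30
O→A→U→Y→P→O: 4+8+4+1+13 = 30
O→A→P→U→Y→O: 4+9+3+4+14 = 34
O→A→Y→U→P→O: 4+10+4+3+13 = 34
O→P→U→A→Y→O: 13+3+8+10+14 = 48
O→P→A→U→Y→O: 13+9+8+4+14 = 48
The minimum is 30.
One optimal route: O → U → P → Y → A → O (or its reverse).

Minimum total distance: 30 blocks.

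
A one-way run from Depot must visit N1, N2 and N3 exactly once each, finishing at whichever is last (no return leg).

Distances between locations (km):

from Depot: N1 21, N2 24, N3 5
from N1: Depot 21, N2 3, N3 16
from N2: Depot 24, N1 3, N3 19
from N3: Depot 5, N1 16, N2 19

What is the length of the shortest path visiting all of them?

There are 3! = 6 possible orderings.
Depot - N1 - N2 - N3: 21+3+19 = 43
Depot - N1 - N3 - N2: 21+16+19 = 56
Depot - N2 - N1 - N3: 24+3+16 = 43
Depot - N2 - N3 - N1: 24+19+16 = 59
Depot - N3 - N1 - N2: 5+16+3 = 24
Depot - N3 - N2 - N1: 5+19+3 = 27
The minimum is 24.
One shortest path: Depot → N3 → N1 → N2.

Minimum one-way distance = 24 km.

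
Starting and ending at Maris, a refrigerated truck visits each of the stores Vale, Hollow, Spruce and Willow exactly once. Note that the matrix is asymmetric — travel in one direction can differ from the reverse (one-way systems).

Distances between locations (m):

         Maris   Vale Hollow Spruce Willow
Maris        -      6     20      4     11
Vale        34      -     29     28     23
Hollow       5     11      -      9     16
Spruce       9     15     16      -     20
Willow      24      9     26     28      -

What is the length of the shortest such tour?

Maris→Vale→Hollow→Spruce→Willow→Maris: 6+29+9+20+24 = 88
Maris→Vale→Hollow→Willow→Spruce→Maris: 6+29+16+28+9 = 88
Maris→Vale→Spruce→Hollow→Willow→Maris: 6+28+16+16+24 = 90
Maris→Vale→Spruce→Willow→Hollow→Maris: 6+28+20+26+5 = 85
Maris→Vale→Willow→Hollow→Spruce→Maris: 6+23+26+9+9 = 73
Maris→Vale→Willow→Spruce→Hollow→Maris: 6+23+28+16+5 = 78
Maris→Hollow→Vale→Spruce→Willow→Maris: 20+11+28+20+24 = 103
Maris→Hollow→Vale→Willow→Spruce→Maris: 20+11+23+28+9 = 91
Maris→Hollow→Spruce→Vale→Willow→Maris: 20+9+15+23+24 = 91
Maris→Hollow→Spruce→Willow→Vale→Maris: 20+9+20+9+34 = 92
Maris→Hollow→Willow→Vale→Spruce→Maris: 20+16+9+28+9 = 82
Maris→Hollow→Willow→Spruce→Vale→Maris: 20+16+28+15+34 = 113
Maris→Spruce→Vale→Hollow→Willow→Maris: 4+15+29+16+24 = 88
Maris→Spruce→Vale→Willow→Hollow→Maris: 4+15+23+26+5 = 73
… (10 more)
Maris→Spruce→Willow→Vale→Hollow→Maris: 4+20+9+29+5 = 67  ← best
The minimum is 67.
One optimal route: Maris → Spruce → Willow → Vale → Hollow → Maris.

Minimum total distance: 67 m.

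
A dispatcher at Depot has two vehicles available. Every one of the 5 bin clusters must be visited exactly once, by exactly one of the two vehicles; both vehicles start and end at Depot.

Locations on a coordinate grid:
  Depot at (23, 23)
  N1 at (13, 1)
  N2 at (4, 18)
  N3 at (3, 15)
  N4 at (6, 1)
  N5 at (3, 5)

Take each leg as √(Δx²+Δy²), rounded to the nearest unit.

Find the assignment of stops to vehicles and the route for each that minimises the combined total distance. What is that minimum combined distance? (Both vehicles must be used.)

108 — the smallest possible combined total.

There are 2^4 − 1 = 15 ways to divide the 5 stops into two non-empty groups. For each, the best each vehicle can do is its own shortest tour through its group:
  {N1} + {N2, N3, N4, N5}: 48 + 66 = 114
  {N2} + {N1, N3, N4, N5}: 40 + 68 = 108
  {N1, N2} + {N3, N4, N5}: 63 + 65 = 128
  {N3} + {N1, N2, N4, N5}: 44 + 69 = 113
  {N1, N3} + {N2, N4, N5}: 63 + 66 = 129
  {N2, N3} + {N1, N4, N5}: 45 + 63 = 108
  … (15 splits in total)
Best: vehicle 1 Depot → N2 → Depot = 40; vehicle 2 Depot → N1 → N4 → N5 → N3 → Depot = 68; combined 108.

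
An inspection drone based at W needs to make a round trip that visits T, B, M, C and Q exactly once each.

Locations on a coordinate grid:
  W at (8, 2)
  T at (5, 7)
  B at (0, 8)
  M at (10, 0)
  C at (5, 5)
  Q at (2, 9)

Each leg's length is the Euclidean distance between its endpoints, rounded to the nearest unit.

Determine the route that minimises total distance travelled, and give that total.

Shortest round trip = 28.

W→T→B→M→C→Q→W: 6+5+13+7+5+9 = 45
W→T→B→M→Q→C→W: 6+5+13+12+5+4 = 45
W→T→B→C→M→Q→W: 6+5+6+7+12+9 = 45
W→T→B→C→Q→M→W: 6+5+6+5+12+3 = 37
W→T→B→Q→M→C→W: 6+5+2+12+7+4 = 36
W→T→B→Q→C→M→W: 6+5+2+5+7+3 = 28
W→T→M→B→C→Q→W: 6+9+13+6+5+9 = 48
W→T→M→B→Q→C→W: 6+9+13+2+5+4 = 39
W→T→M→C→B→Q→W: 6+9+7+6+2+9 = 39
W→T→M→C→Q→B→W: 6+9+7+5+2+10 = 39
W→T→M→Q→B→C→W: 6+9+12+2+6+4 = 39
W→T→M→Q→C→B→W: 6+9+12+5+6+10 = 48
W→T→C→B→M→Q→W: 6+2+6+13+12+9 = 48
W→T→C→B→Q→M→W: 6+2+6+2+12+3 = 31
… (46 more)
The minimum is 28.
One optimal route: W → T → B → Q → C → M → W (or its reverse).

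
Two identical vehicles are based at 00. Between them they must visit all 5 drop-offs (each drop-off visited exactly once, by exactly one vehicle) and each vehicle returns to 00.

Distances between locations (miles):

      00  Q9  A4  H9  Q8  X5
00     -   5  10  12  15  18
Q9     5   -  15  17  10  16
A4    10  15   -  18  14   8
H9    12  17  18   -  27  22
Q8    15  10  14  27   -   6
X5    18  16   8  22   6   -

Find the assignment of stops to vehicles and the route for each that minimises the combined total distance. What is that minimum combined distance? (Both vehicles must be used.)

There are 2^4 − 1 = 15 ways to divide the 5 stops into two non-empty groups. For each, the best each vehicle can do is its own shortest tour through its group:
  {Q9} + {A4, H9, Q8, X5}: 10 + 59 = 69
  {A4} + {Q9, H9, Q8, X5}: 20 + 55 = 75
  {Q9, A4} + {H9, Q8, X5}: 30 + 55 = 85
  {H9} + {Q9, A4, Q8, X5}: 24 + 39 = 63
  {Q9, H9} + {A4, Q8, X5}: 34 + 39 = 73
  {A4, H9} + {Q9, Q8, X5}: 40 + 39 = 79
  … (15 splits in total)
Best: vehicle 1 00 → H9 → 00 = 24; vehicle 2 00 → Q9 → Q8 → X5 → A4 → 00 = 39; combined 63.

63 miles — the smallest possible combined total.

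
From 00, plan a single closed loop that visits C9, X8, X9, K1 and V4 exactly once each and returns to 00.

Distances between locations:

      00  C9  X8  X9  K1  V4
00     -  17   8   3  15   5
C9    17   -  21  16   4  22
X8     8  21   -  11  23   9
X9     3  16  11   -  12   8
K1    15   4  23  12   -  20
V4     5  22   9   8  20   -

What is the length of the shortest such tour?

00 - C9 - X8 - X9 - K1 - V4 - 00: 17+21+11+12+20+5 = 86
00 - C9 - X8 - X9 - V4 - K1 - 00: 17+21+11+8+20+15 = 92
00 - C9 - X8 - K1 - X9 - V4 - 00: 17+21+23+12+8+5 = 86
00 - C9 - X8 - K1 - V4 - X9 - 00: 17+21+23+20+8+3 = 92
00 - C9 - X8 - V4 - X9 - K1 - 00: 17+21+9+8+12+15 = 82
00 - C9 - X8 - V4 - K1 - X9 - 00: 17+21+9+20+12+3 = 82
00 - C9 - X9 - X8 - K1 - V4 - 00: 17+16+11+23+20+5 = 92
00 - C9 - X9 - X8 - V4 - K1 - 00: 17+16+11+9+20+15 = 88
00 - C9 - X9 - K1 - X8 - V4 - 00: 17+16+12+23+9+5 = 82
00 - C9 - X9 - K1 - V4 - X8 - 00: 17+16+12+20+9+8 = 82
00 - C9 - X9 - V4 - X8 - K1 - 00: 17+16+8+9+23+15 = 88
00 - C9 - X9 - V4 - K1 - X8 - 00: 17+16+8+20+23+8 = 92
00 - C9 - K1 - X8 - X9 - V4 - 00: 17+4+23+11+8+5 = 68
00 - C9 - K1 - X8 - V4 - X9 - 00: 17+4+23+9+8+3 = 64
… (46 more)
00 - X9 - K1 - C9 - X8 - V4 - 00: 3+12+4+21+9+5 = 54  ← best
The minimum is 54.
One optimal route: 00 → X9 → K1 → C9 → X8 → V4 → 00 (or its reverse).

54 — the shortest possible round trip.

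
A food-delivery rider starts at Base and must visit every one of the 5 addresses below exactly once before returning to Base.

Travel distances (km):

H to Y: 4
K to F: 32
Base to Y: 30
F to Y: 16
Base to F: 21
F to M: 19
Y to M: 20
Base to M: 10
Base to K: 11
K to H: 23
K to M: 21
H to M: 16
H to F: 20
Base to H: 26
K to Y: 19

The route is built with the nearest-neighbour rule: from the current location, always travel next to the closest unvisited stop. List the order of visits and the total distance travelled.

Base → [M:10 / K:11 / F:21 / H:26 / Y:30] → M (10)
M → [H:16 / F:19 / Y:20 / K:21] → H (16)
H → [Y:4 / F:20 / K:23] → Y (4)
Y → [F:16 / K:19] → F (16)
F → [K:32] → K (32)
Return K→Base: 11.
Total = 10 + 16 + 4 + 16 + 32 + 11 = 89.

Total distance 89 km via the nearest-neighbour route Base → M → H → Y → F → K → Base.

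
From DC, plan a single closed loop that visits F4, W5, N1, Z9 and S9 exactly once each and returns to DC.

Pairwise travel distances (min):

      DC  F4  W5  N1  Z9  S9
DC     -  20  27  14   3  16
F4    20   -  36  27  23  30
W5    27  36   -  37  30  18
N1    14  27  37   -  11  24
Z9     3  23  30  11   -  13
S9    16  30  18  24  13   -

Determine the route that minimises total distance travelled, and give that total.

Minimum total distance: 111 min.

DC → F4 → W5 → N1 → Z9 → S9 → DC: 20+36+37+11+13+16 = 133
DC → F4 → W5 → N1 → S9 → Z9 → DC: 20+36+37+24+13+3 = 133
DC → F4 → W5 → Z9 → N1 → S9 → DC: 20+36+30+11+24+16 = 137
DC → F4 → W5 → Z9 → S9 → N1 → DC: 20+36+30+13+24+14 = 137
DC → F4 → W5 → S9 → N1 → Z9 → DC: 20+36+18+24+11+3 = 112
DC → F4 → W5 → S9 → Z9 → N1 → DC: 20+36+18+13+11+14 = 112
DC → F4 → N1 → W5 → Z9 → S9 → DC: 20+27+37+30+13+16 = 143
DC → F4 → N1 → W5 → S9 → Z9 → DC: 20+27+37+18+13+3 = 118
DC → F4 → N1 → Z9 → W5 → S9 → DC: 20+27+11+30+18+16 = 122
DC → F4 → N1 → Z9 → S9 → W5 → DC: 20+27+11+13+18+27 = 116
DC → F4 → N1 → S9 → W5 → Z9 → DC: 20+27+24+18+30+3 = 122
DC → F4 → N1 → S9 → Z9 → W5 → DC: 20+27+24+13+30+27 = 141
DC → F4 → Z9 → W5 → N1 → S9 → DC: 20+23+30+37+24+16 = 150
DC → F4 → Z9 → W5 → S9 → N1 → DC: 20+23+30+18+24+14 = 129
… (46 more)
DC → N1 → F4 → W5 → S9 → Z9 → DC: 14+27+36+18+13+3 = 111  ← best
The minimum is 111.
One optimal route: DC → N1 → F4 → W5 → S9 → Z9 → DC (or its reverse).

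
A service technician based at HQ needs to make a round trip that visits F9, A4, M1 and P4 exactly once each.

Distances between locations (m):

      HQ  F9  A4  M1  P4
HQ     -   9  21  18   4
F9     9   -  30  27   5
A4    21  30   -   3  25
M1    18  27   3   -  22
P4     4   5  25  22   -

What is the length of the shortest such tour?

There are 12 distinct closed tours to check (reversals are equivalent).
HQ-F9-A4-M1-P4-HQ: 9+30+3+22+4 = 68
HQ-F9-A4-P4-M1-HQ: 9+30+25+22+18 = 104
HQ-F9-M1-A4-P4-HQ: 9+27+3+25+4 = 68
HQ-F9-M1-P4-A4-HQ: 9+27+22+25+21 = 104
HQ-F9-P4-A4-M1-HQ: 9+5+25+3+18 = 60
HQ-F9-P4-M1-A4-HQ: 9+5+22+3+21 = 60
HQ-A4-F9-M1-P4-HQ: 21+30+27+22+4 = 104
HQ-A4-F9-P4-M1-HQ: 21+30+5+22+18 = 96
HQ-A4-M1-F9-P4-HQ: 21+3+27+5+4 = 60
HQ-A4-P4-F9-M1-HQ: 21+25+5+27+18 = 96
HQ-M1-F9-A4-P4-HQ: 18+27+30+25+4 = 104
HQ-M1-A4-F9-P4-HQ: 18+3+30+5+4 = 60
The minimum is 60.
One optimal route: HQ → F9 → P4 → A4 → M1 → HQ (or its reverse).

Minimum total distance: 60 m.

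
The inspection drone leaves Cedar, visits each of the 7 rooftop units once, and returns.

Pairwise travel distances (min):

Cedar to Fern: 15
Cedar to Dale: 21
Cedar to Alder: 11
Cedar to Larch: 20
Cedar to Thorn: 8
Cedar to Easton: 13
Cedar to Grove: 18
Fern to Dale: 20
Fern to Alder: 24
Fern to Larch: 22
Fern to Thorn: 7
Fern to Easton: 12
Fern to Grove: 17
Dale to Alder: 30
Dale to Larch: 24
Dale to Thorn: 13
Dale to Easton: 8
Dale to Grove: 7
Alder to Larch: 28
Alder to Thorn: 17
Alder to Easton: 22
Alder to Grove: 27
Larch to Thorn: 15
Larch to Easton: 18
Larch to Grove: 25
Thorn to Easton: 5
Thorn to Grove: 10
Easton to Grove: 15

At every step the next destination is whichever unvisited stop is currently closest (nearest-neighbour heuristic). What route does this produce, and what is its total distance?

106 min along Cedar → Thorn → Easton → Dale → Grove → Fern → Larch → Alder → Cedar.

At Cedar the remaining stops are Thorn 8, Alder 11, Easton 13, Fern 15, Grove 18, Larch 20, Dale 21; go to Thorn.
At Thorn the remaining stops are Easton 5, Fern 7, Grove 10, Dale 13, Larch 15, Alder 17; go to Easton.
At Easton the remaining stops are Dale 8, Fern 12, Grove 15, Larch 18, Alder 22; go to Dale.
At Dale the remaining stops are Grove 7, Fern 20, Larch 24, Alder 30; go to Grove.
At Grove the remaining stops are Fern 17, Larch 25, Alder 27; go to Fern.
At Fern the remaining stops are Larch 22, Alder 24; go to Larch.
At Larch the remaining stops are Alder 28; go to Alder.
Return Alder→Cedar: 11.
Total = 8 + 5 + 8 + 7 + 17 + 22 + 28 + 11 = 106.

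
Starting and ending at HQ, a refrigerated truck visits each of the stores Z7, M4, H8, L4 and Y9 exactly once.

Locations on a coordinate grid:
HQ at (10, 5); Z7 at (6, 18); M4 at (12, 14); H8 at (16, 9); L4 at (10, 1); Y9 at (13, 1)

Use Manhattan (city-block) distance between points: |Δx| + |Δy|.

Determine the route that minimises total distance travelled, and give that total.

Minimum total distance: 54.

HQ-Z7-M4-H8-L4-Y9-HQ: 17+10+9+14+3+7 = 60
HQ-Z7-M4-H8-Y9-L4-HQ: 17+10+9+11+3+4 = 54
HQ-Z7-M4-L4-H8-Y9-HQ: 17+10+15+14+11+7 = 74
HQ-Z7-M4-L4-Y9-H8-HQ: 17+10+15+3+11+10 = 66
HQ-Z7-M4-Y9-H8-L4-HQ: 17+10+14+11+14+4 = 70
HQ-Z7-M4-Y9-L4-H8-HQ: 17+10+14+3+14+10 = 68
HQ-Z7-H8-M4-L4-Y9-HQ: 17+19+9+15+3+7 = 70
HQ-Z7-H8-M4-Y9-L4-HQ: 17+19+9+14+3+4 = 66
HQ-Z7-H8-L4-M4-Y9-HQ: 17+19+14+15+14+7 = 86
HQ-Z7-H8-L4-Y9-M4-HQ: 17+19+14+3+14+11 = 78
HQ-Z7-H8-Y9-M4-L4-HQ: 17+19+11+14+15+4 = 80
HQ-Z7-H8-Y9-L4-M4-HQ: 17+19+11+3+15+11 = 76
HQ-Z7-L4-M4-H8-Y9-HQ: 17+21+15+9+11+7 = 80
HQ-Z7-L4-M4-Y9-H8-HQ: 17+21+15+14+11+10 = 88
… (46 more)
The minimum is 54.
One optimal route: HQ → Z7 → M4 → H8 → Y9 → L4 → HQ (or its reverse).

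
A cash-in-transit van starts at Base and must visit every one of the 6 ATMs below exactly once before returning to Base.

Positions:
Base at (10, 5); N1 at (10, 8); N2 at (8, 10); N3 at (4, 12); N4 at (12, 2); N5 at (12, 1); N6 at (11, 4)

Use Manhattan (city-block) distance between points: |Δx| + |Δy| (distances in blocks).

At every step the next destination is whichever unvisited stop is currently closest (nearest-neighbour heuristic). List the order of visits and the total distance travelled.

Base → [N6:2 / N1:3 / N4:5 / N5:6 / N2:7 / N3:13] → N6 (2)
N6 → [N4:3 / N5:4 / N1:5 / N2:9 / N3:15] → N4 (3)
N4 → [N5:1 / N1:8 / N2:12 / N3:18] → N5 (1)
N5 → [N1:9 / N2:13 / N3:19] → N1 (9)
N1 → [N2:4 / N3:10] → N2 (4)
N2 → [N3:6] → N3 (6)
Return N3→Base: 13.
Total = 2 + 3 + 1 + 9 + 4 + 6 + 13 = 38.

Nearest-neighbour total = 38 blocks; route Base → N6 → N4 → N5 → N1 → N2 → N3 → Base.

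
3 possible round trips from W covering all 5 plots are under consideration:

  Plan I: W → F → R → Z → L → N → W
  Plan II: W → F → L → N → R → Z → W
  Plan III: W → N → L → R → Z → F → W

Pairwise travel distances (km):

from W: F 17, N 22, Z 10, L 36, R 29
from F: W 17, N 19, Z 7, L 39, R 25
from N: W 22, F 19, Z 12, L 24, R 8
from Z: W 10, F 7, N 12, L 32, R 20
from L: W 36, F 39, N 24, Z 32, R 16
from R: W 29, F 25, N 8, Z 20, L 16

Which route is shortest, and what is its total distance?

106 km — Plan III is the shortest.

Plan I: 17 + 25 + 20 + 32 + 24 + 22 = 140
Plan II: 17 + 39 + 24 + 8 + 20 + 10 = 118
Plan III: 22 + 24 + 16 + 20 + 7 + 17 = 106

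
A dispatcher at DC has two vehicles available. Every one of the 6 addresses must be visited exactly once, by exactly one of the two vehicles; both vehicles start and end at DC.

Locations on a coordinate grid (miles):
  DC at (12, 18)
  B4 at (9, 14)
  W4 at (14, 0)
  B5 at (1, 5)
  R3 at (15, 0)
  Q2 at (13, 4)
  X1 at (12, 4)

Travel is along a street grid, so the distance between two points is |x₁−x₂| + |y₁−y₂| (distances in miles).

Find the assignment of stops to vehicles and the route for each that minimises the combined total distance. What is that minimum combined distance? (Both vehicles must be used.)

Minimum combined distance: 78 miles.

Check every non-empty split of the stops between the two vehicles; for each half take its own optimal tour:
  {B4} + {W4, B5, R3, Q2, X1}: 14 + 64 = 78
  {W4} + {B4, B5, R3, Q2, X1}: 40 + 64 = 104
  {B4, W4} + {B5, R3, Q2, X1}: 46 + 64 = 110
  {B5} + {B4, W4, R3, Q2, X1}: 48 + 48 = 96
  {B4, B5} + {W4, R3, Q2, X1}: 48 + 42 = 90
  {W4, B5} + {B4, R3, Q2, X1}: 62 + 48 = 110
  … (31 splits in total)
Best: vehicle 1 DC → B4 → DC = 14; vehicle 2 DC → W4 → R3 → Q2 → X1 → B5 → DC = 64; combined 78.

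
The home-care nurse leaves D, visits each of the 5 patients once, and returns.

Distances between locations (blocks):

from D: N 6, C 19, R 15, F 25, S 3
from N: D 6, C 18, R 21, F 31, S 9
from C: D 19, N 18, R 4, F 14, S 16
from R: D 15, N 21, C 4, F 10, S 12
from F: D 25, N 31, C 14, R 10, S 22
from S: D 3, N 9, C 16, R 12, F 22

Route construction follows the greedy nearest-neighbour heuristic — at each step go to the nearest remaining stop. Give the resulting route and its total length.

D → [S:3 / N:6 / R:15 / C:19 / F:25] → S (3)
S → [N:9 / R:12 / C:16 / F:22] → N (9)
N → [C:18 / R:21 / F:31] → C (18)
C → [R:4 / F:14] → R (4)
R → [F:10] → F (10)
Return F→D: 25.
Total = 3 + 9 + 18 + 4 + 10 + 25 = 69.

Total distance 69 blocks via the nearest-neighbour route D → S → N → C → R → F → D.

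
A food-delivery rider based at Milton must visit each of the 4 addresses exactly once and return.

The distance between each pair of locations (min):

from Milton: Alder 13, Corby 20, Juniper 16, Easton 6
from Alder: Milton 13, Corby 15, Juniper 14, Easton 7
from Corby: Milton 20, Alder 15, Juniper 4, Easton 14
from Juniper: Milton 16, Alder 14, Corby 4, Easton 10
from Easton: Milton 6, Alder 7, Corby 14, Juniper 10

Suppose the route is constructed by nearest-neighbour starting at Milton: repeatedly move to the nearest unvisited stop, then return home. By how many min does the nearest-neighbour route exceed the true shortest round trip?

From Milton: Easton=6, Alder=13, Juniper=16, Corby=20 → choose Easton (6).
From Easton: Alder=7, Juniper=10, Corby=14 → choose Alder (7).
From Alder: Juniper=14, Corby=15 → choose Juniper (14).
From Juniper: Corby=4 → choose Corby (4).
NN route Milton → Easton → Alder → Juniper → Corby → Milton costs 51.
Optimal: Milton → Alder → Corby → Juniper → Easton → Milton costs 48 (by enumerating all 12 distinct tours).
Excess = 51 − 48 = 3.

Excess over optimum: 3 min.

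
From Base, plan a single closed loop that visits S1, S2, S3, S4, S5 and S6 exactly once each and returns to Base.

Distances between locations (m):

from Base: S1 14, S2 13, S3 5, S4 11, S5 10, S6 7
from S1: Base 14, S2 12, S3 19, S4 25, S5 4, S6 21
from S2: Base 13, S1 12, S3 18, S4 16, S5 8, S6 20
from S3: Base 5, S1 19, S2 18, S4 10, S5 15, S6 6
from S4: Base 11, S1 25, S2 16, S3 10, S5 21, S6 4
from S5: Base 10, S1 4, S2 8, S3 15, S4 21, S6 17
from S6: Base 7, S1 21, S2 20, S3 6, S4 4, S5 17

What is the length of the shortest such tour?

Shortest round trip = 57 m.

Base→S1→S2→S3→S4→S5→S6→Base: 14+12+18+10+21+17+7 = 99
Base→S1→S2→S3→S4→S6→S5→Base: 14+12+18+10+4+17+10 = 85
Base→S1→S2→S3→S5→S4→S6→Base: 14+12+18+15+21+4+7 = 91
Base→S1→S2→S3→S5→S6→S4→Base: 14+12+18+15+17+4+11 = 91
Base→S1→S2→S3→S6→S4→S5→Base: 14+12+18+6+4+21+10 = 85
Base→S1→S2→S3→S6→S5→S4→Base: 14+12+18+6+17+21+11 = 99
Base→S1→S2→S4→S3→S5→S6→Base: 14+12+16+10+15+17+7 = 91
Base→S1→S2→S4→S3→S6→S5→Base: 14+12+16+10+6+17+10 = 85
… (352 more)
Base→S1→S5→S2→S4→S6→S3→Base: 14+4+8+16+4+6+5 = 57  ← best
The minimum is 57.
One optimal route: Base → S1 → S5 → S2 → S4 → S6 → S3 → Base (or its reverse).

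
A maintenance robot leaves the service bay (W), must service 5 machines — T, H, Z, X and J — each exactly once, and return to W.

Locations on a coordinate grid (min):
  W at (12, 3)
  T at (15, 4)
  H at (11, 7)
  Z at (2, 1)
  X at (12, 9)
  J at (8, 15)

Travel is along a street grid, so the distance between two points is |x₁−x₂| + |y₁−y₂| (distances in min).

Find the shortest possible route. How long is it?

There are 60 distinct closed tours to check (reversals are equivalent).
W→T→H→Z→X→J→W: 4+7+15+18+10+16 = 70
W→T→H→Z→J→X→W: 4+7+15+20+10+6 = 62
W→T→H→X→Z→J→W: 4+7+3+18+20+16 = 68
W→T→H→X→J→Z→W: 4+7+3+10+20+12 = 56
W→T→H→J→Z→X→W: 4+7+11+20+18+6 = 66
W→T→H→J→X→Z→W: 4+7+11+10+18+12 = 62
W→T→Z→H→X→J→W: 4+16+15+3+10+16 = 64
W→T→Z→H→J→X→W: 4+16+15+11+10+6 = 62
W→T→Z→X→H→J→W: 4+16+18+3+11+16 = 68
W→T→Z→X→J→H→W: 4+16+18+10+11+5 = 64
W→T→Z→J→H→X→W: 4+16+20+11+3+6 = 60
W→T→Z→J→X→H→W: 4+16+20+10+3+5 = 58
W→T→X→H→Z→J→W: 4+8+3+15+20+16 = 66
W→T→X→H→J→Z→W: 4+8+3+11+20+12 = 58
… (46 more)
The minimum is 56.
One optimal route: W → T → H → X → J → Z → W (or its reverse).

Shortest round trip = 56 min.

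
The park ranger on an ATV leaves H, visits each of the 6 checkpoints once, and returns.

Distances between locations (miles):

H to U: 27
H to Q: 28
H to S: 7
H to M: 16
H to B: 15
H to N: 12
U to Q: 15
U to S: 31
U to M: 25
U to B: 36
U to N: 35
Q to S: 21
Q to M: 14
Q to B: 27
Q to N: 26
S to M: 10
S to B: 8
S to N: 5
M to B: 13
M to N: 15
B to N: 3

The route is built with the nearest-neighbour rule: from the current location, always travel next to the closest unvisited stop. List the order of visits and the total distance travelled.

Nearest-neighbour total = 84 miles; route H → S → N → B → M → Q → U → H.

At H the remaining stops are S 7, N 12, B 15, M 16, U 27, Q 28; go to S.
At S the remaining stops are N 5, B 8, M 10, Q 21, U 31; go to N.
At N the remaining stops are B 3, M 15, Q 26, U 35; go to B.
At B the remaining stops are M 13, Q 27, U 36; go to M.
At M the remaining stops are Q 14, U 25; go to Q.
At Q the remaining stops are U 15; go to U.
Return U→H: 27.
Total = 7 + 5 + 3 + 13 + 14 + 15 + 27 = 84.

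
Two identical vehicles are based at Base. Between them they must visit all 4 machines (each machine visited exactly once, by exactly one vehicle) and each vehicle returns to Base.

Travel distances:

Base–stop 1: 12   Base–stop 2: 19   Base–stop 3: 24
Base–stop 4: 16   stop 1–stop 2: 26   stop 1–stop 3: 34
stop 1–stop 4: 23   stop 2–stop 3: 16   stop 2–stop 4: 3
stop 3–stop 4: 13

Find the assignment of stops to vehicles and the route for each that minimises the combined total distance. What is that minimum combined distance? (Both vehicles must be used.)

Minimum combined distance: 83.

Try each way of splitting the stops between the two vehicles (each non-empty) and, for each split, find the best tour for each vehicle:
  {stop 1} + {stop 2, stop 3, stop 4}: 24 + 59 = 83
  {stop 2} + {stop 1, stop 3, stop 4}: 38 + 72 = 110
  {stop 1, stop 2} + {stop 3, stop 4}: 57 + 53 = 110
  {stop 3} + {stop 1, stop 2, stop 4}: 48 + 57 = 105
  {stop 1, stop 3} + {stop 2, stop 4}: 70 + 38 = 108
  {stop 2, stop 3} + {stop 1, stop 4}: 59 + 51 = 110
  … (7 splits in total)
Best: vehicle 1 Base → stop 1 → Base = 24; vehicle 2 Base → stop 2 → stop 4 → stop 3 → Base = 59; combined 83.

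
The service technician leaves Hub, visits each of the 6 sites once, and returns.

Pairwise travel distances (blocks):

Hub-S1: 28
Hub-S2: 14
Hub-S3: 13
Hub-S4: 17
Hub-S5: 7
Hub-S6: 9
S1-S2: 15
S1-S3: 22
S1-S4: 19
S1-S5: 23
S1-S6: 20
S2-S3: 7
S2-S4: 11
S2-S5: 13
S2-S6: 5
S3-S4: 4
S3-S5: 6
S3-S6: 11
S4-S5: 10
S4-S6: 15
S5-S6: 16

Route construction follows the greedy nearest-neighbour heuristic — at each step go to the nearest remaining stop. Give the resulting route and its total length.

81 blocks along Hub → S5 → S3 → S4 → S2 → S6 → S1 → Hub.

Hub → [S5:7 / S6:9 / S3:13 / S2:14 / S4:17 / S1:28] → S5 (7)
S5 → [S3:6 / S4:10 / S2:13 / S6:16 / S1:23] → S3 (6)
S3 → [S4:4 / S2:7 / S6:11 / S1:22] → S4 (4)
S4 → [S2:11 / S6:15 / S1:19] → S2 (11)
S2 → [S6:5 / S1:15] → S6 (5)
S6 → [S1:20] → S1 (20)
Return S1→Hub: 28.
Total = 7 + 6 + 4 + 11 + 5 + 20 + 28 = 81.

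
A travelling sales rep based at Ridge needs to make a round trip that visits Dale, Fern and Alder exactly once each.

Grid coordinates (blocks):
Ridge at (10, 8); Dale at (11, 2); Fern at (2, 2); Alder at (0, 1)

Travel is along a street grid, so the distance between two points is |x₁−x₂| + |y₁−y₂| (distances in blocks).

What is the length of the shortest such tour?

36 blocks — the shortest possible round trip.

Ridge → Dale → Fern → Alder → Ridge: 7+9+3+17 = 36
Ridge → Dale → Alder → Fern → Ridge: 7+12+3+14 = 36
Ridge → Fern → Dale → Alder → Ridge: 14+9+12+17 = 52
The minimum is 36.
One optimal route: Ridge → Dale → Fern → Alder → Ridge (or its reverse).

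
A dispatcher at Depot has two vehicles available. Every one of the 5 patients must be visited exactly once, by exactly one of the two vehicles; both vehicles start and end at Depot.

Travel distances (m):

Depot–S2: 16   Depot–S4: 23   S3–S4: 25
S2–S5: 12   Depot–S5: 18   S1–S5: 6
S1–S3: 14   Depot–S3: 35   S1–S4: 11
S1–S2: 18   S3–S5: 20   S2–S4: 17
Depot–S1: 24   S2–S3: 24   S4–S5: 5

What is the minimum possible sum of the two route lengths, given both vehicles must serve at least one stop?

Check every non-empty split of the stops between the two vehicles; for each half take its own optimal tour:
  {S1} + {S2, S3, S4, S5}: 48 + 88 = 136
  {S2} + {S1, S3, S4, S5}: 32 + 83 = 115
  {S1, S2} + {S3, S4, S5}: 58 + 83 = 141
  {S3} + {S1, S2, S4, S5}: 70 + 68 = 138
  {S1, S3} + {S2, S4, S5}: 73 + 56 = 129
  {S2, S3} + {S1, S4, S5}: 75 + 58 = 133
  … (15 splits in total)
Best: vehicle 1 Depot → S2 → Depot = 32; vehicle 2 Depot → S3 → S1 → S4 → S5 → Depot = 83; combined 115.

Minimum combined distance: 115 m.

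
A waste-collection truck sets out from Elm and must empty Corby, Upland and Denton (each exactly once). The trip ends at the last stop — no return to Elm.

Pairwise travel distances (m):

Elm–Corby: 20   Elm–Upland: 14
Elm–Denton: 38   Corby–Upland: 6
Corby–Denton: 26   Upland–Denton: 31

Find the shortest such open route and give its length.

There are 3! = 6 possible orderings.
Elm → Corby → Upland → Denton: 20+6+31 = 57
Elm → Corby → Denton → Upland: 20+26+31 = 77
Elm → Upland → Corby → Denton: 14+6+26 = 46
Elm → Upland → Denton → Corby: 14+31+26 = 71
Elm → Denton → Corby → Upland: 38+26+6 = 70
Elm → Denton → Upland → Corby: 38+31+6 = 75
The minimum is 46.
One shortest path: Elm → Upland → Corby → Denton.

46 m — the minimum one-way total.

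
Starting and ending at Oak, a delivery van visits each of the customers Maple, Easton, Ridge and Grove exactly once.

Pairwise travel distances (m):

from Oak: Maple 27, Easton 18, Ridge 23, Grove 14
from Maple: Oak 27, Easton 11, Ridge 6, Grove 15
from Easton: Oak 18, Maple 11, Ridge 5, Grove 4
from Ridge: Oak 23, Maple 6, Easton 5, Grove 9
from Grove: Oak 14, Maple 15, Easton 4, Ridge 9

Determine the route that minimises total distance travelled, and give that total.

56 m — the shortest possible round trip.

With 4 stops there are 4!/2 = 12 distinct round trips (a route and its reverse cost the same).
Oak-Maple-Easton-Ridge-Grove-Oak: 27+11+5+9+14 = 66
Oak-Maple-Easton-Grove-Ridge-Oak: 27+11+4+9+23 = 74
Oak-Maple-Ridge-Easton-Grove-Oak: 27+6+5+4+14 = 56
Oak-Maple-Ridge-Grove-Easton-Oak: 27+6+9+4+18 = 64
Oak-Maple-Grove-Easton-Ridge-Oak: 27+15+4+5+23 = 74
Oak-Maple-Grove-Ridge-Easton-Oak: 27+15+9+5+18 = 74
Oak-Easton-Maple-Ridge-Grove-Oak: 18+11+6+9+14 = 58
Oak-Easton-Maple-Grove-Ridge-Oak: 18+11+15+9+23 = 76
Oak-Easton-Ridge-Maple-Grove-Oak: 18+5+6+15+14 = 58
Oak-Easton-Grove-Maple-Ridge-Oak: 18+4+15+6+23 = 66
Oak-Ridge-Maple-Easton-Grove-Oak: 23+6+11+4+14 = 58
Oak-Ridge-Easton-Maple-Grove-Oak: 23+5+11+15+14 = 68
The minimum is 56.
One optimal route: Oak → Maple → Ridge → Easton → Grove → Oak (or its reverse).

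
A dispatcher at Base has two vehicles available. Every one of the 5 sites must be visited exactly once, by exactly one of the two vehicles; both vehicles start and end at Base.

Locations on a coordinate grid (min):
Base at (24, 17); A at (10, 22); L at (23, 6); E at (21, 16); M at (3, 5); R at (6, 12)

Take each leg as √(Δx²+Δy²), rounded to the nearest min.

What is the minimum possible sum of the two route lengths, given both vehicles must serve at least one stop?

71 min — the smallest possible combined total.

Try each way of splitting the stops between the two vehicles (each non-empty) and, for each split, find the best tour for each vehicle:
  {A} + {L, E, M, R}: 30 + 58 = 88
  {L} + {A, E, M, R}: 22 + 58 = 80
  {A, L} + {E, M, R}: 47 + 51 = 98
  {E} + {A, L, M, R}: 6 + 65 = 71
  {A, E} + {L, M, R}: 31 + 58 = 89
  {L, E} + {A, M, R}: 24 + 58 = 82
  … (15 splits in total)
Best: vehicle 1 Base → E → Base = 6; vehicle 2 Base → A → R → M → L → Base = 65; combined 71.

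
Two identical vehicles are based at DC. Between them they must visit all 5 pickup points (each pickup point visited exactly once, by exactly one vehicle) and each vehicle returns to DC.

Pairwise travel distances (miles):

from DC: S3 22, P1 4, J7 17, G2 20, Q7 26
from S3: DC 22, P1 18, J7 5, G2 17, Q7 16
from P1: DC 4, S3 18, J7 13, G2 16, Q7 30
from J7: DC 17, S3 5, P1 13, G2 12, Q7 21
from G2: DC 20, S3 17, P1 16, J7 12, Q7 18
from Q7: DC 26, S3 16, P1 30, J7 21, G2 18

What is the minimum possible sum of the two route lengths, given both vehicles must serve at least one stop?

There are 2^4 − 1 = 15 ways to divide the 5 stops into two non-empty groups. For each, the best each vehicle can do is its own shortest tour through its group:
  {S3} + {P1, J7, G2, Q7}: 44 + 73 = 117
  {P1} + {S3, J7, G2, Q7}: 8 + 76 = 84
  {S3, P1} + {J7, G2, Q7}: 44 + 73 = 117
  {J7} + {S3, P1, G2, Q7}: 34 + 76 = 110
  {S3, J7} + {P1, G2, Q7}: 44 + 64 = 108
  {P1, J7} + {S3, G2, Q7}: 34 + 76 = 110
  … (15 splits in total)
Best: vehicle 1 DC → P1 → DC = 8; vehicle 2 DC → J7 → S3 → Q7 → G2 → DC = 76; combined 84.

Minimum combined distance: 84 miles.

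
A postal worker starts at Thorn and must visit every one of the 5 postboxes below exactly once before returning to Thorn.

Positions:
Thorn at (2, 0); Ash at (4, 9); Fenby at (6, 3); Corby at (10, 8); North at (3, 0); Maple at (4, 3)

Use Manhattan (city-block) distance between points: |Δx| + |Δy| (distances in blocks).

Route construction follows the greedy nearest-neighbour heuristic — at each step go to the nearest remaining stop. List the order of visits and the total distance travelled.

Nearest-neighbour total = 38 blocks; route Thorn → North → Maple → Fenby → Ash → Corby → Thorn.

From Thorn: distances to unvisited — North=1, Maple=5, Fenby=7, Ash=11, Corby=16. Nearest is North (1).
From North: distances to unvisited — Maple=4, Fenby=6, Ash=10, Corby=15. Nearest is Maple (4).
From Maple: distances to unvisited — Fenby=2, Ash=6, Corby=11. Nearest is Fenby (2).
From Fenby: distances to unvisited — Ash=8, Corby=9. Nearest is Ash (8).
From Ash: distances to unvisited — Corby=7. Nearest is Corby (7).
Return Corby→Thorn: 16.
Total = 1 + 4 + 2 + 8 + 7 + 16 = 38.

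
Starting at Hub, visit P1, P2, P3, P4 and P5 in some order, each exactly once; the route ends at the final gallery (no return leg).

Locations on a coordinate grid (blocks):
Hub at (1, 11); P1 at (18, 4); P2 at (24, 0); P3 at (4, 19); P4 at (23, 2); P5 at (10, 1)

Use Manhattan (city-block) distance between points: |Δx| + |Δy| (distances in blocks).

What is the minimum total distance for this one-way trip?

Minimum one-way distance = 56 blocks.

There are 5! = 120 possible orderings.
Hub - P1 - P2 - P3 - P4 - P5: 24+10+39+36+14 = 123
Hub - P1 - P2 - P3 - P5 - P4: 24+10+39+24+14 = 111
Hub - P1 - P2 - P4 - P3 - P5: 24+10+3+36+24 = 97
Hub - P1 - P2 - P4 - P5 - P3: 24+10+3+14+24 = 75
Hub - P1 - P2 - P5 - P3 - P4: 24+10+15+24+36 = 109
Hub - P1 - P2 - P5 - P4 - P3: 24+10+15+14+36 = 99
Hub - P1 - P3 - P2 - P4 - P5: 24+29+39+3+14 = 109
Hub - P1 - P3 - P2 - P5 - P4: 24+29+39+15+14 = 121
Hub - P1 - P3 - P4 - P2 - P5: 24+29+36+3+15 = 107
Hub - P1 - P3 - P4 - P5 - P2: 24+29+36+14+15 = 118
Hub - P1 - P3 - P5 - P2 - P4: 24+29+24+15+3 = 95
Hub - P1 - P3 - P5 - P4 - P2: 24+29+24+14+3 = 94
Hub - P1 - P4 - P2 - P3 - P5: 24+7+3+39+24 = 97
Hub - P1 - P4 - P2 - P5 - P3: 24+7+3+15+24 = 73
… (106 more)
Hub - P3 - P5 - P1 - P4 - P2: 11+24+11+7+3 = 56  ← best
The minimum is 56.
One shortest path: Hub → P3 → P5 → P1 → P4 → P2.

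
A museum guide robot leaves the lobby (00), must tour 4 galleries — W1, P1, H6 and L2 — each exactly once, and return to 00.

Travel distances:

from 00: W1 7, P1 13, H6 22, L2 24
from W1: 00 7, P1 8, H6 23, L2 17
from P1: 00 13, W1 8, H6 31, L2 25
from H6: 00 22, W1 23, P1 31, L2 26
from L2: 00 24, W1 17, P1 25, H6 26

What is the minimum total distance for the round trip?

There are 12 distinct closed tours to check (reversals are equivalent).
00 → W1 → P1 → H6 → L2 → 00: 7+8+31+26+24 = 96
00 → W1 → P1 → L2 → H6 → 00: 7+8+25+26+22 = 88
00 → W1 → H6 → P1 → L2 → 00: 7+23+31+25+24 = 110
00 → W1 → H6 → L2 → P1 → 00: 7+23+26+25+13 = 94
00 → W1 → L2 → P1 → H6 → 00: 7+17+25+31+22 = 102
00 → W1 → L2 → H6 → P1 → 00: 7+17+26+31+13 = 94
00 → P1 → W1 → H6 → L2 → 00: 13+8+23+26+24 = 94
00 → P1 → W1 → L2 → H6 → 00: 13+8+17+26+22 = 86
00 → P1 → H6 → W1 → L2 → 00: 13+31+23+17+24 = 108
00 → P1 → L2 → W1 → H6 → 00: 13+25+17+23+22 = 100
00 → H6 → W1 → P1 → L2 → 00: 22+23+8+25+24 = 102
00 → H6 → P1 → W1 → L2 → 00: 22+31+8+17+24 = 102
The minimum is 86.
One optimal route: 00 → P1 → W1 → L2 → H6 → 00 (or its reverse).

Minimum total distance: 86.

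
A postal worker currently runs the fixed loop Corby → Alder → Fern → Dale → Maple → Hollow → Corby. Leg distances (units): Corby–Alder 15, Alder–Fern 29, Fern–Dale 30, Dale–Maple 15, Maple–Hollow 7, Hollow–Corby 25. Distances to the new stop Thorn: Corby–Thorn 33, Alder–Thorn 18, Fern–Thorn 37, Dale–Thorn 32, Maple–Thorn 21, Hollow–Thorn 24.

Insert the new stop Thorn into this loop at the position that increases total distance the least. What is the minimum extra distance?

Adding 26 by placing Thorn on the Alder–Fern leg.

Insertion cost between consecutive stops i–j is d(i,Thorn) + d(Thorn,j) − d(i,j):
  between Corby and Alder: 33 + 18 − 15 = 36
  between Alder and Fern: 18 + 37 − 29 = 26
  between Fern and Dale: 37 + 32 − 30 = 39
  between Dale and Maple: 32 + 21 − 15 = 38
  between Maple and Hollow: 21 + 24 − 7 = 38
  between Hollow and Corby: 24 + 33 − 25 = 32
Cheapest insertion is between Alder and Fern, adding 26.
New total = 121 + 26 = 147.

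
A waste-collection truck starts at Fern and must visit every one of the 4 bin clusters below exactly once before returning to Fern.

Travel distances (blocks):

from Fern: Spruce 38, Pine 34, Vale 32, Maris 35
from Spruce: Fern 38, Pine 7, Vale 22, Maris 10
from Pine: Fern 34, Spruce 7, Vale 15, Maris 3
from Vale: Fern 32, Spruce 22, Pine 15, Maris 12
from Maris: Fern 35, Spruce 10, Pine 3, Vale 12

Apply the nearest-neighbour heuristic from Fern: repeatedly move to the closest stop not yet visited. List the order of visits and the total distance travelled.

92 blocks along Fern → Vale → Maris → Pine → Spruce → Fern.

From Fern: distances to unvisited — Vale=32, Pine=34, Maris=35, Spruce=38. Nearest is Vale (32).
From Vale: distances to unvisited — Maris=12, Pine=15, Spruce=22. Nearest is Maris (12).
From Maris: distances to unvisited — Pine=3, Spruce=10. Nearest is Pine (3).
From Pine: distances to unvisited — Spruce=7. Nearest is Spruce (7).
Return Spruce→Fern: 38.
Total = 32 + 12 + 3 + 7 + 38 = 92.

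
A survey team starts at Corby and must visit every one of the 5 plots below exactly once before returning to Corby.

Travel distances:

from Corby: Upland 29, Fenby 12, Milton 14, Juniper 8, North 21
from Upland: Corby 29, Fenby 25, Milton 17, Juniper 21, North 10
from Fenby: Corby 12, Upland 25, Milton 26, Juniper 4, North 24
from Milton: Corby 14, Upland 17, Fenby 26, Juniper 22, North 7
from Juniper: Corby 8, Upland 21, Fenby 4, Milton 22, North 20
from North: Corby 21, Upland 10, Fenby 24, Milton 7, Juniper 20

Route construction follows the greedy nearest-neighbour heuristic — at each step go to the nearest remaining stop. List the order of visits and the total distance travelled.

89 along Corby → Juniper → Fenby → North → Milton → Upland → Corby.

Corby → [Juniper:8 / Fenby:12 / Milton:14 / North:21 / Upland:29] → Juniper (8)
Juniper → [Fenby:4 / North:20 / Upland:21 / Milton:22] → Fenby (4)
Fenby → [North:24 / Upland:25 / Milton:26] → North (24)
North → [Milton:7 / Upland:10] → Milton (7)
Milton → [Upland:17] → Upland (17)
Return Upland→Corby: 29.
Total = 8 + 4 + 24 + 7 + 17 + 29 = 89.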